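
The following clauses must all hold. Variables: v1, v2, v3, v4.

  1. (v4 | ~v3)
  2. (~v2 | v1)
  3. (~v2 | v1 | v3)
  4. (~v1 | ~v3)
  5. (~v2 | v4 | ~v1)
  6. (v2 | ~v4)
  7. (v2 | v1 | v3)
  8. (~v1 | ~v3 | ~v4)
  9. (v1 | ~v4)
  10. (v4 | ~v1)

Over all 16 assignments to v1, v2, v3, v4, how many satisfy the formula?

Satisfying assignments:
  v1=T v2=T v3=F v4=T
That's 1 in total.

1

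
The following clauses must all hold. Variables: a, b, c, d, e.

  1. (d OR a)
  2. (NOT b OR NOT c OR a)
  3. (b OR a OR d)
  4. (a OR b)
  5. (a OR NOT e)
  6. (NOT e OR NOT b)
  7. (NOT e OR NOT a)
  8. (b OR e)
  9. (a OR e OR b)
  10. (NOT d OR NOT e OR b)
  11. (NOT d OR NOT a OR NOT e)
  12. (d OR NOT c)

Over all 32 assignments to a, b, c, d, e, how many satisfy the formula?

The models are:
  a=0 b=1 c=0 d=1 e=0
  a=1 b=1 c=0 d=0 e=0
  a=1 b=1 c=0 d=1 e=0
  a=1 b=1 c=1 d=1 e=0
That's 4 in total.

4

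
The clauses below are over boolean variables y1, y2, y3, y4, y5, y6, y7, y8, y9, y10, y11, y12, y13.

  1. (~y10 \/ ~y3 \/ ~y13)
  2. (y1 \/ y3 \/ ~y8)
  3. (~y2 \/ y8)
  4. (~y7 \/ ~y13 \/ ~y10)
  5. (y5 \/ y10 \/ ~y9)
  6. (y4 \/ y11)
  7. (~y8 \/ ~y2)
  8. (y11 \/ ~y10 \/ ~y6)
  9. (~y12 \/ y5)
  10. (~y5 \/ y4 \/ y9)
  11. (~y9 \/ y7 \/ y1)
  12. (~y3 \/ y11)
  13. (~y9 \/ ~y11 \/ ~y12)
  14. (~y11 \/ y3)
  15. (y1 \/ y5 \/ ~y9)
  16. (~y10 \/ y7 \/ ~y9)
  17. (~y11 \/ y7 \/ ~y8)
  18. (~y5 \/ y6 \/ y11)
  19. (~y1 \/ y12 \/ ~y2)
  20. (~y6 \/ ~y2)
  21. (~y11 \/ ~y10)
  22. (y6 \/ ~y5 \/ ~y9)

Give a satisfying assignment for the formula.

Pure literal: y2 appears only negated; assign y2 = False.
y4 occurs only positively in the remaining clauses — set y4 = True.
Branch on y1: take y1 = True.
Set y3 = True and propagate.
  then y11 is forced to True.
  then y10 is forced to False.
For the remaining variables, y5 = False, y6 = True, y7 = False, y8 = False, y9 = False, y12 = False, y13 = False works.
Every clause has at least one true literal under this assignment.

y1 = 1  y2 = 0  y3 = 1  y4 = 1  y5 = 0  y6 = 1  y7 = 0  y8 = 0  y9 = 0  y10 = 0  y11 = 1  y12 = 0  y13 = 0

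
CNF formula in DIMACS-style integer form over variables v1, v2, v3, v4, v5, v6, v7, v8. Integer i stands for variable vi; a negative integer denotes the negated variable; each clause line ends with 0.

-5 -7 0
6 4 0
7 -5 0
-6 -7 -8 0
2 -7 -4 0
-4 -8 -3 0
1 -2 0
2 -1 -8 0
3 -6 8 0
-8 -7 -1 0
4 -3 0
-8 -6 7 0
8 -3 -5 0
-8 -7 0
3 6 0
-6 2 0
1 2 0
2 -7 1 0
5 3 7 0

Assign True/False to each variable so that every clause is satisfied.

v1=T, v2=T, v3=T, v4=T, v5=F, v6=T, v7=F, v8=F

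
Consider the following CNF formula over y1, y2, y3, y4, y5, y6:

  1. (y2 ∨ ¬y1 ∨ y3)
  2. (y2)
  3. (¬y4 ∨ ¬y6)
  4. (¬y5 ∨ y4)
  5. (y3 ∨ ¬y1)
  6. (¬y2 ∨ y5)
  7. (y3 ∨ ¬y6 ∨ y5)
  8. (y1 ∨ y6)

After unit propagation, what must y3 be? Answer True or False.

(y2) is a unit clause: y2 = True.
From (¬y2 ∨ y5) and y2 = True: y5 = True.
(y4 ∨ ¬y5) with y5 = True leaves only y4, so y4 = True.
(¬y6 ∨ ¬y4): since y4 = True, the clause reduces to (¬y6). y6 = False.
In (y1 ∨ y6), y6 is now false; y1 must hold, so y1 = True.
(y3 ∨ ¬y1) with y1 = True leaves only y3, so y3 = True.

True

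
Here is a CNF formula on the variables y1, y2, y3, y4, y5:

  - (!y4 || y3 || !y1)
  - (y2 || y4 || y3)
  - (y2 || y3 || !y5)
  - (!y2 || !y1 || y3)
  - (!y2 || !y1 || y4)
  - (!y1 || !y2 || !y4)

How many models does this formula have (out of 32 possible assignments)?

Split on y2, then y1.
  y2=1, y1=1: a clause becomes empty — 0.
  y2=1, y1=0: y3, y4, y5 free → 2^3 = 8.
  y2=0, y1=1: remaining (y3,y4,y5) ∈ {(1,0,0); (1,0,1); (1,1,0); (1,1,1)} — 4.
  y2=0, y1=0: 5 of the 8 assignments to (y3,y4,y5) work.
Total: 0 + 8 + 4 + 5 = 17.

17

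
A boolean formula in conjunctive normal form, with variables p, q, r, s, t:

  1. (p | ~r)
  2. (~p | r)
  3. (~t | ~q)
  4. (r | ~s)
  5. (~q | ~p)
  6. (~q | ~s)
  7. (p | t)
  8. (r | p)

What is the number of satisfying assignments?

The models are:
  p=1 q=0 r=1 s=0 t=0
  p=1 q=0 r=1 s=0 t=1
  p=1 q=0 r=1 s=1 t=0
  p=1 q=0 r=1 s=1 t=1
Count: 4.

4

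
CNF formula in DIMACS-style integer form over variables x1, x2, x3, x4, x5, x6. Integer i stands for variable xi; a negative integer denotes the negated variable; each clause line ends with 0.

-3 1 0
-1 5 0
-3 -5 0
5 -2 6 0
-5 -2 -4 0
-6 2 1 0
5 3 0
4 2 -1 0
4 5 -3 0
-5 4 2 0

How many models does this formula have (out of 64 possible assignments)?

7

Satisfying assignments:
  x1=0 x2=0 x3=0 x4=1 x5=1 x6=0
  x1=0 x2=1 x3=0 x4=0 x5=1 x6=0
  x1=0 x2=1 x3=0 x4=0 x5=1 x6=1
  x1=1 x2=0 x3=0 x4=1 x5=1 x6=0
  x1=1 x2=0 x3=0 x4=1 x5=1 x6=1
  x1=1 x2=1 x3=0 x4=0 x5=1 x6=0
  x1=1 x2=1 x3=0 x4=0 x5=1 x6=1
That's 7 in total.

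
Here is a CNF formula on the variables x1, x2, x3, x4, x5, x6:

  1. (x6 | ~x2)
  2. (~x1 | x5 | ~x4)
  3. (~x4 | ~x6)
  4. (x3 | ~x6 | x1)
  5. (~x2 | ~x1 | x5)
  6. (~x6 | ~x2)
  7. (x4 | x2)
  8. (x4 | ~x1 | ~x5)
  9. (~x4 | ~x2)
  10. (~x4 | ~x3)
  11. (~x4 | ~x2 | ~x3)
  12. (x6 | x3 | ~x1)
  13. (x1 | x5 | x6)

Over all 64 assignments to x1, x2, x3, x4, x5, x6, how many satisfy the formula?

1

The models are:
  x1=F x2=F x3=F x4=T x5=T x6=F
That's 1 in total.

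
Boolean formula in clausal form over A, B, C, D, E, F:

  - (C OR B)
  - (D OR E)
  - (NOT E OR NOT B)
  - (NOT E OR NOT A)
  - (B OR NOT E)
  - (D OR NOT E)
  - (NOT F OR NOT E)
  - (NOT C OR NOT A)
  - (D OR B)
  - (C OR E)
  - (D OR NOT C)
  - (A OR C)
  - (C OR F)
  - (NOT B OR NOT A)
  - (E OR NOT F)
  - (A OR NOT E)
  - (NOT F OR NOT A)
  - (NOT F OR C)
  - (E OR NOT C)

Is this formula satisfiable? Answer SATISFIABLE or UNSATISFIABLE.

E = True:
  propagation gives B=False; an empty clause results — contradiction.
E = False:
  propagation gives D=True, C=True; an empty clause results — contradiction.
Every branch closes, so no satisfying assignment exists.

UNSATISFIABLE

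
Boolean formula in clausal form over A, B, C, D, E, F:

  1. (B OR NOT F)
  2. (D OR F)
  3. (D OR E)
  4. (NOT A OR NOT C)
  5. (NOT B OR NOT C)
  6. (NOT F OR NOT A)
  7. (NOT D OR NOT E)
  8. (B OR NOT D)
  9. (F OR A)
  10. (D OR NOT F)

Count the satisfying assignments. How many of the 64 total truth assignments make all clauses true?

The models are:
  A=F B=T C=F D=T E=F F=T
  A=T B=T C=F D=T E=F F=F
Count: 2.

2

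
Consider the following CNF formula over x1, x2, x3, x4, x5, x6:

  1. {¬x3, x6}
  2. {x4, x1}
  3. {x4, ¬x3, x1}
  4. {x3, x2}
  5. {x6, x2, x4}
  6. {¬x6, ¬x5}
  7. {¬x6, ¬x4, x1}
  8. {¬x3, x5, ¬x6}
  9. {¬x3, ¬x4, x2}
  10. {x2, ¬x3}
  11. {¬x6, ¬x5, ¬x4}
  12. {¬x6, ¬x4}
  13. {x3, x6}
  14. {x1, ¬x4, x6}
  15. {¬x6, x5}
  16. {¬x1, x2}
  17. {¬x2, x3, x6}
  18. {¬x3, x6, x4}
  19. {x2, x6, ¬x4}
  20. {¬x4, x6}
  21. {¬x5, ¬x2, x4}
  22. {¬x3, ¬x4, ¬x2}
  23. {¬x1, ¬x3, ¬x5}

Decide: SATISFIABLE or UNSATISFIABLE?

x6 = True:
  propagation gives x5=False; an empty clause results — contradiction.
x6 = False:
  propagation gives x3=False; an empty clause results — contradiction.
Every branch closes, so no satisfying assignment exists.

UNSATISFIABLE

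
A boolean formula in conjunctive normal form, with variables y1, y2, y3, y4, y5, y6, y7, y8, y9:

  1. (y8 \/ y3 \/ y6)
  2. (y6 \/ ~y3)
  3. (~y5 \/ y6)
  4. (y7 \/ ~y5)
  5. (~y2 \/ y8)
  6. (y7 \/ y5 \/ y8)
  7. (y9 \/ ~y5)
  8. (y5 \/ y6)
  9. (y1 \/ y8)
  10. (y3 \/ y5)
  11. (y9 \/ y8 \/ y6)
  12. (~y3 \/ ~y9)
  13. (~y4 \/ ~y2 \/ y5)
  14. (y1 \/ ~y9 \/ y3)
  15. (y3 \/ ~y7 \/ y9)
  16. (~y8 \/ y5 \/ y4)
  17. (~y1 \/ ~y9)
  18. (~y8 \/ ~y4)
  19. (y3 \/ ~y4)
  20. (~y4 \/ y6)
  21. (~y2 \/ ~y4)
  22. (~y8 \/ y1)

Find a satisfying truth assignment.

y1 = True, y2 = False, y3 = True, y4 = True, y5 = False, y6 = True, y7 = True, y8 = False, y9 = False

Check each clause:
  1. (y3 \/ y8 \/ y6) — y3 is true.
  2. (y6 \/ ~y3) — y6 is true.
  3. (~y5 \/ y6) — ~y5 is true.
  4. (y7 \/ ~y5) — ~y5 is true.
  5. (~y2 \/ y8) — ~y2 is true.
  6. (y5 \/ y8 \/ y7) — y7 is true.
  7. (y9 \/ ~y5) — ~y5 is true.
  8. (y6 \/ y5) — y6 is true.
  9. (y1 \/ y8) — y1 is true.
  10. (y3 \/ y5) — y3 is true.
  11. (y6 \/ y8 \/ y9) — y6 is true.
  12. (~y3 \/ ~y9) — ~y9 is true.
  13. (y5 \/ ~y2 \/ ~y4) — ~y2 is true.
  14. (y3 \/ y1 \/ ~y9) — y1 is true.
  15. (y3 \/ ~y7 \/ y9) — y3 is true.
  16. (y4 \/ ~y8 \/ y5) — ~y8 is true.
  17. (~y1 \/ ~y9) — ~y9 is true.
  18. (~y8 \/ ~y4) — ~y8 is true.
  19. (~y4 \/ y3) — y3 is true.
  20. (~y4 \/ y6) — y6 is true.
  21. (~y2 \/ ~y4) — ~y2 is true.
  22. (y1 \/ ~y8) — ~y8 is true.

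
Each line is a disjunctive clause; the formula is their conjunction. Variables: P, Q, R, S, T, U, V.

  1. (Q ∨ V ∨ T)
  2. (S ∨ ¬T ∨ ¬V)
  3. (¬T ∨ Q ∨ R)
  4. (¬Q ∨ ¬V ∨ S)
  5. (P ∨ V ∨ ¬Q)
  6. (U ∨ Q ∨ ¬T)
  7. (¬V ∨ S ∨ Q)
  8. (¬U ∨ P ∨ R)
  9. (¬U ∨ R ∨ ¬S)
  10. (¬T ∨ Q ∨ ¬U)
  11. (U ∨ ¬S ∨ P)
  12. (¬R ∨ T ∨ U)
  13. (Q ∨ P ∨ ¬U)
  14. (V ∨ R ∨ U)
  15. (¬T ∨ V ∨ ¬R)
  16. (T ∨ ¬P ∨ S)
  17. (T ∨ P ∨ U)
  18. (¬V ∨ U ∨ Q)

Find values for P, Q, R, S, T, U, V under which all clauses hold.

Try P = True.
For the remaining variables, Q = True, R = True, S = True, T = True, U = True, V = True works.
Every clause has at least one true literal under this assignment.
Check each clause:
  1. (Q ∨ V ∨ T) — Q is true.
  2. (S ∨ ¬T ∨ ¬V) — S is true.
  3. (Q ∨ ¬T ∨ R) — Q is true.
  4. (S ∨ ¬V ∨ ¬Q) — S is true.
  5. (V ∨ ¬Q ∨ P) — P is true.
  6. (Q ∨ ¬T ∨ U) — Q is true.
  7. (S ∨ Q ∨ ¬V) — Q is true.
  8. (¬U ∨ R ∨ P) — P is true.
  9. (¬U ∨ ¬S ∨ R) — R is true.
  10. (¬T ∨ Q ∨ ¬U) — Q is true.
  11. (¬S ∨ U ∨ P) — P is true.
  12. (U ∨ T ∨ ¬R) — T is true.
  13. (P ∨ Q ∨ ¬U) — P is true.
  14. (U ∨ V ∨ R) — R is true.
  15. (V ∨ ¬T ∨ ¬R) — V is true.
  16. (T ∨ S ∨ ¬P) — S is true.
  17. (U ∨ T ∨ P) — P is true.
  18. (¬V ∨ Q ∨ U) — Q is true.

P = True, Q = True, R = True, S = True, T = True, U = True, V = True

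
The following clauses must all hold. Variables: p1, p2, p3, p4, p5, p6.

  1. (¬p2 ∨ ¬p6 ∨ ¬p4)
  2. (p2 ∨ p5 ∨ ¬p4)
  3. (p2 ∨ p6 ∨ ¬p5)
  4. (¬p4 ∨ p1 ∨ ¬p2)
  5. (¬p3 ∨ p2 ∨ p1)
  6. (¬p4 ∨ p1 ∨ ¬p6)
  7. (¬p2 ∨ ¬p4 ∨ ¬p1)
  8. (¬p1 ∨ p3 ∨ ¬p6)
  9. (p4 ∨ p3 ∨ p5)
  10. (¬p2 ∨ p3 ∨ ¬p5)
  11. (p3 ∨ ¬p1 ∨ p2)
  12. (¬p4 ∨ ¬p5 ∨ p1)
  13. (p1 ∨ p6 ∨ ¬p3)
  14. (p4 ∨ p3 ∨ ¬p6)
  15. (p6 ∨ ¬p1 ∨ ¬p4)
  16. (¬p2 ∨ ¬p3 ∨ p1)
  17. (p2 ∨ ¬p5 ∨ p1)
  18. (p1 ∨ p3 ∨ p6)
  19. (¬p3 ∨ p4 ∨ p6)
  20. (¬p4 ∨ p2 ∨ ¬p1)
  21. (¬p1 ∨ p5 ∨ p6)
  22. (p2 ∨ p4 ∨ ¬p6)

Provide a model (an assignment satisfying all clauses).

Try p1 = True.
For the remaining variables, p2 = True, p3 = True, p4 = False, p5 = True, p6 = True works.
Every clause has at least one true literal under this assignment.

p1 = T, p2 = T, p3 = T, p4 = F, p5 = T, p6 = T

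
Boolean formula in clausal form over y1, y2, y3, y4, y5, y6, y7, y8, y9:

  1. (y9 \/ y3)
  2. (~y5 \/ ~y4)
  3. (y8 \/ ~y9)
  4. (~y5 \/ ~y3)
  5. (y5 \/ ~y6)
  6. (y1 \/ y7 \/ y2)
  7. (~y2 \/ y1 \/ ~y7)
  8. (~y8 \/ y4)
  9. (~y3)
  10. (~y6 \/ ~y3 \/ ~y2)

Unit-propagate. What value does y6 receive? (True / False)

(~y3) stands alone — y3 = False.
(y3 \/ y9): since y3 = False, the clause reduces to (y9). y9 = True.
In (~y9 \/ y8), ~y9 is now false; y8 must hold, so y8 = True.
(y4 \/ ~y8) with y8 = True leaves only y4, so y4 = True.
From (~y4 \/ ~y5) and y4 = True: y5 = False.
From (~y6 \/ y5) and y5 = False: y6 = False.

False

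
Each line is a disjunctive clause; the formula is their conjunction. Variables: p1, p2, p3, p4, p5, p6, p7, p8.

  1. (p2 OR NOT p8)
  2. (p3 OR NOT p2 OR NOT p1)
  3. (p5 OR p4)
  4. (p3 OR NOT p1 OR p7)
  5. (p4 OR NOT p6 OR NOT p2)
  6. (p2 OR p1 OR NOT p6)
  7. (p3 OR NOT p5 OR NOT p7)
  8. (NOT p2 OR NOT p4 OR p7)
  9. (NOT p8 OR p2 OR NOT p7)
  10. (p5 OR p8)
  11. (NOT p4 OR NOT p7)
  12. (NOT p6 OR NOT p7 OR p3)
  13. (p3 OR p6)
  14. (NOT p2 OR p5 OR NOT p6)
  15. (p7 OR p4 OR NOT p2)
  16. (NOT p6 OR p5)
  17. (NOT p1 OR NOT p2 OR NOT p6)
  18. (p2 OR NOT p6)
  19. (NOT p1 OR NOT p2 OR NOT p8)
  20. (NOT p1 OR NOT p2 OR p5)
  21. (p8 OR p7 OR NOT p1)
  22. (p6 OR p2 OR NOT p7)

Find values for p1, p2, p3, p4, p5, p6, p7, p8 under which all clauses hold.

p1=F, p2=F, p3=T, p4=T, p5=T, p6=F, p7=F, p8=F

Check each clause:
  1. (NOT p8 OR p2) — NOT p8 is true.
  2. (NOT p2 OR NOT p1 OR p3) — p3 is true.
  3. (p5 OR p4) — p4 is true.
  4. (p3 OR NOT p1 OR p7) — p3 is true.
  5. (p4 OR NOT p2 OR NOT p6) — NOT p6 is true.
  6. (NOT p6 OR p2 OR p1) — NOT p6 is true.
  7. (p3 OR NOT p7 OR NOT p5) — NOT p7 is true.
  8. (NOT p2 OR p7 OR NOT p4) — NOT p2 is true.
  9. (NOT p8 OR NOT p7 OR p2) — NOT p8 is true.
  10. (p5 OR p8) — p5 is true.
  11. (NOT p4 OR NOT p7) — NOT p7 is true.
  12. (NOT p7 OR NOT p6 OR p3) — NOT p7 is true.
  13. (p3 OR p6) — p3 is true.
  14. (NOT p2 OR p5 OR NOT p6) — NOT p6 is true.
  15. (NOT p2 OR p7 OR p4) — p4 is true.
  16. (NOT p6 OR p5) — NOT p6 is true.
  17. (NOT p1 OR NOT p6 OR NOT p2) — NOT p6 is true.
  18. (p2 OR NOT p6) — NOT p6 is true.
  19. (NOT p8 OR NOT p2 OR NOT p1) — NOT p8 is true.
  20. (NOT p2 OR p5 OR NOT p1) — p5 is true.
  21. (p8 OR NOT p1 OR p7) — NOT p1 is true.
  22. (p6 OR p2 OR NOT p7) — NOT p7 is true.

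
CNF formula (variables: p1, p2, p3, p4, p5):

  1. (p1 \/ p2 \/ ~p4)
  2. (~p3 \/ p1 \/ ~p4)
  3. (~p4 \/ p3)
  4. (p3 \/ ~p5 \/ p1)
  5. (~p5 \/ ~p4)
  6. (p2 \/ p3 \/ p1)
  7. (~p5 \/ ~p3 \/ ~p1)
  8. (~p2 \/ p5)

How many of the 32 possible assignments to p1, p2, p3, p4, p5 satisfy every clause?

Case analysis on p1 and p3:
  p1=T, p3=T: remaining (p2,p4,p5) ∈ {(F,F,F); (F,T,F)} — 2.
  p1=T, p3=F: remaining (p2,p4,p5) ∈ {(F,F,F); (F,F,T); (T,F,T)} — 3.
  p1=F, p3=T: remaining (p2,p4,p5) ∈ {(F,F,F); (F,F,T); (T,F,T)} — 3.
  p1=F, p3=F: a clause becomes empty — 0.
Total: 2 + 3 + 3 + 0 = 8.

8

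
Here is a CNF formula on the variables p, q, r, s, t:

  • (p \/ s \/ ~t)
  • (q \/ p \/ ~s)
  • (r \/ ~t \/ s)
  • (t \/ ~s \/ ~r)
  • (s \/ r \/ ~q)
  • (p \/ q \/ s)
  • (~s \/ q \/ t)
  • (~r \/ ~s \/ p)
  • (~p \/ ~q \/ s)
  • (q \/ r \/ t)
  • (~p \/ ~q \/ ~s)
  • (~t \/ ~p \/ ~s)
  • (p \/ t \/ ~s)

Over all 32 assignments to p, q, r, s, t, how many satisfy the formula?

Satisfying assignments:
  p=0 q=1 r=0 s=1 t=1
  p=0 q=1 r=1 s=0 t=0
  p=1 q=0 r=1 s=0 t=0
  p=1 q=0 r=1 s=0 t=1
Count: 4.

4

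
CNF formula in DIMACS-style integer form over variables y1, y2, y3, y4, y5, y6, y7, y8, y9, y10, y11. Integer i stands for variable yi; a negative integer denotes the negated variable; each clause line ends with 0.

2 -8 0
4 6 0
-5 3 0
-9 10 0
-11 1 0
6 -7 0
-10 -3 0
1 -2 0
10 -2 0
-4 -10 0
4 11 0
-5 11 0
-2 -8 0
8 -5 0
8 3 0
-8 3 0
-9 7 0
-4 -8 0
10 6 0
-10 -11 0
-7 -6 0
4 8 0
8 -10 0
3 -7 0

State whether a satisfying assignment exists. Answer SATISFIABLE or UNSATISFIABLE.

y5 occurs only negated in the remaining clauses — set y5 = False.
y9 occurs only negated in the remaining clauses — set y9 = False.
Try y1 = False.
  then y11 is forced to False.
  then y2 is forced to False.
  then y8 is forced to False.
  then y4 is forced to True.
  then y10 is forced to False.
  then y3 is forced to True.
  then y6 is forced to True.
  then y7 is forced to False.
Every clause has at least one true literal under this assignment.
So y1=F  y2=F  y3=T  y4=T  y5=F  y6=T  y7=F  y8=F  y9=F  y10=F  y11=F is a satisfying assignment.

SATISFIABLE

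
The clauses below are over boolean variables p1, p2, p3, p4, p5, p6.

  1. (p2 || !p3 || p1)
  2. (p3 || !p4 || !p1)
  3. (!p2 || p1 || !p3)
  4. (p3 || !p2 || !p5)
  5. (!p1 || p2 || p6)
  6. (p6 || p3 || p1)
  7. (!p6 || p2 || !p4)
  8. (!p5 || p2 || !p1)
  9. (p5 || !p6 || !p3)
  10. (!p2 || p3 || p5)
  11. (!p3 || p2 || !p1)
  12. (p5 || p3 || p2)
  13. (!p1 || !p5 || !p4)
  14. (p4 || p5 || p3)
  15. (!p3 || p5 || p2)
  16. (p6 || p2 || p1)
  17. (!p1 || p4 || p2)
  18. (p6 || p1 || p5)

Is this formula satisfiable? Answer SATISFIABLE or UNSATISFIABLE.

Branch on p1: take p1 = True.
The remaining clauses are satisfied by p2 = True, p3 = True, p4 = False, p5 = True, p6 = True.
So p1 = T  p2 = T  p3 = T  p4 = F  p5 = T  p6 = T is a satisfying assignment.

SATISFIABLE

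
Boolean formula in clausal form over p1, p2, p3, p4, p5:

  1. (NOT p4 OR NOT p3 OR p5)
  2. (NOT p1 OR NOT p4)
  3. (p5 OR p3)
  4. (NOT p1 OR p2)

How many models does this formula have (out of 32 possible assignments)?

13

Case analysis on p1 and p3:
  p1=T, p3=T: remaining (p2,p4,p5) ∈ {(T,F,F); (T,F,T)} — 2.
  p1=T, p3=F: remaining (p2,p4,p5) ∈ {(T,F,T)} — 1.
  p1=F, p3=T: p2 free; 3 ways for (p4,p5) × 2^1 = 6.
  p1=F, p3=F: remaining (p2,p4,p5) ∈ {(F,F,T); (F,T,T); (T,F,T); (T,T,T)} — 4.
Total: 2 + 1 + 6 + 4 = 13.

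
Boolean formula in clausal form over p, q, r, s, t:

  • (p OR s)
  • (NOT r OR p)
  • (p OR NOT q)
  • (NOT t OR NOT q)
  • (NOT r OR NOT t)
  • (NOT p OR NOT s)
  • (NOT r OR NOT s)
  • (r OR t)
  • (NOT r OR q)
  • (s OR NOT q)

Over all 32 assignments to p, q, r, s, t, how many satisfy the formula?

2

Satisfying assignments:
  p=F q=F r=F s=T t=T
  p=T q=F r=F s=F t=T
Count: 2.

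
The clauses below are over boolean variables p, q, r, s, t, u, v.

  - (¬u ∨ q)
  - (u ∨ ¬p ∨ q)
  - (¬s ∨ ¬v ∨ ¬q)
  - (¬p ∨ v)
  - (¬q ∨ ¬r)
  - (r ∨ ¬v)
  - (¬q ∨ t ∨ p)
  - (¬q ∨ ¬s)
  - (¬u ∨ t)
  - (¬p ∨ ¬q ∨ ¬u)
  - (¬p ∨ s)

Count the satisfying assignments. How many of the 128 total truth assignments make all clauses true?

14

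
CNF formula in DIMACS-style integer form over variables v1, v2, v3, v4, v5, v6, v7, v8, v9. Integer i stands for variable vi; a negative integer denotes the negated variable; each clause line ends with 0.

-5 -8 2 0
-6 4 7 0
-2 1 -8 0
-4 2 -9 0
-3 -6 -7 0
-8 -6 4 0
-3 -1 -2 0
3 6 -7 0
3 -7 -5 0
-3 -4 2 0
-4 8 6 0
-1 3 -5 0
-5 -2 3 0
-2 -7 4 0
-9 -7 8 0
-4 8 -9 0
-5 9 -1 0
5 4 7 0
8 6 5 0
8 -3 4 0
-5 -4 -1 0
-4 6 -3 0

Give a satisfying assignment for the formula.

v1 = T, v2 = T, v3 = F, v4 = T, v5 = F, v6 = T, v7 = F, v8 = F, v9 = F

Check each clause:
  1. (¬v8 ∨ ¬v5 ∨ v2) — ¬v8 is true.
  2. (v7 ∨ ¬v6 ∨ v4) — v4 is true.
  3. (¬v2 ∨ ¬v8 ∨ v1) — ¬v8 is true.
  4. (¬v4 ∨ v2 ∨ ¬v9) — v2 is true.
  5. (¬v7 ∨ ¬v3 ∨ ¬v6) — ¬v7 is true.
  6. (v4 ∨ ¬v8 ∨ ¬v6) — ¬v8 is true.
  7. (¬v2 ∨ ¬v3 ∨ ¬v1) — ¬v3 is true.
  8. (v3 ∨ v6 ∨ ¬v7) — ¬v7 is true.
  9. (¬v7 ∨ v3 ∨ ¬v5) — ¬v7 is true.
  10. (¬v3 ∨ v2 ∨ ¬v4) — v2 is true.
  11. (¬v4 ∨ v6 ∨ v8) — v6 is true.
  12. (v3 ∨ ¬v5 ∨ ¬v1) — ¬v5 is true.
  13. (v3 ∨ ¬v5 ∨ ¬v2) — ¬v5 is true.
  14. (¬v2 ∨ v4 ∨ ¬v7) — ¬v7 is true.
  15. (¬v7 ∨ ¬v9 ∨ v8) — ¬v7 is true.
  16. (¬v9 ∨ ¬v4 ∨ v8) — ¬v9 is true.
  17. (v9 ∨ ¬v5 ∨ ¬v1) — ¬v5 is true.
  18. (v4 ∨ v5 ∨ v7) — v4 is true.
  19. (v6 ∨ v8 ∨ v5) — v6 is true.
  20. (¬v3 ∨ v8 ∨ v4) — v4 is true.
  21. (¬v5 ∨ ¬v4 ∨ ¬v1) — ¬v5 is true.
  22. (v6 ∨ ¬v3 ∨ ¬v4) — ¬v3 is true.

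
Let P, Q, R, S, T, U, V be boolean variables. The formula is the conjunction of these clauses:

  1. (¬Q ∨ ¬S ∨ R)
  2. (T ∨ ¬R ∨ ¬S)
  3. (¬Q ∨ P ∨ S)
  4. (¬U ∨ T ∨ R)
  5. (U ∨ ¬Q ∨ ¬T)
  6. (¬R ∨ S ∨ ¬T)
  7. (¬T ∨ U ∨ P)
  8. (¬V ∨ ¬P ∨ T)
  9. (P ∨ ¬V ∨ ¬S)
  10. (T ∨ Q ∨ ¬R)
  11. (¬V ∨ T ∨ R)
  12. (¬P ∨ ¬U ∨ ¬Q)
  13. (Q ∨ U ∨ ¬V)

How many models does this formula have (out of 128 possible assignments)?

20

Split on T, then Q.
  T=1, Q=1: remaining (P,R,S,U,V) ∈ {(0,1,1,1,0)} — 1.
  T=1, Q=0: 13 of the 32 assignments to (P,R,S,U,V) work.
  T=0, Q=1: remaining (P,R,S,U,V) ∈ {(1,0,0,0,0); (1,1,0,0,0)} — 2.
  T=0, Q=0: remaining (P,R,S,U,V) ∈ {(0,0,0,0,0); (0,0,1,0,0); (1,0,0,0,0); (1,0,1,0,0)} — 4.
Total: 1 + 13 + 2 + 4 = 20.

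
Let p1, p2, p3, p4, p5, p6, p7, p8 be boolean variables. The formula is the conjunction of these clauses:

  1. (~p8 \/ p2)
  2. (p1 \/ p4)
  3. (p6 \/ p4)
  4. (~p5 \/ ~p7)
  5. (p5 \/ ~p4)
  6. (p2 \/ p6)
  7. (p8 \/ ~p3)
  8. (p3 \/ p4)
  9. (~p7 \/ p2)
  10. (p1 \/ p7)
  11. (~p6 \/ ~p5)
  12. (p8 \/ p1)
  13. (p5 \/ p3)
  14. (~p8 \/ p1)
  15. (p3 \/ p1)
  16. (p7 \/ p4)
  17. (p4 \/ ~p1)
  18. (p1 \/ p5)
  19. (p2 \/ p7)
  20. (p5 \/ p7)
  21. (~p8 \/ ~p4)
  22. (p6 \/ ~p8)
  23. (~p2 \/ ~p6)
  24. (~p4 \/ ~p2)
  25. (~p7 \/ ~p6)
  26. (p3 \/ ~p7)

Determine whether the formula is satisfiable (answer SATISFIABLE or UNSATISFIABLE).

UNSATISFIABLE

p4 = True:
  propagation gives p5=True, p7=False, p1=True, p6=False; an empty clause results — contradiction.
p4 = False:
  propagation gives p1=True; an empty clause results — contradiction.
Every branch closes, so no satisfying assignment exists.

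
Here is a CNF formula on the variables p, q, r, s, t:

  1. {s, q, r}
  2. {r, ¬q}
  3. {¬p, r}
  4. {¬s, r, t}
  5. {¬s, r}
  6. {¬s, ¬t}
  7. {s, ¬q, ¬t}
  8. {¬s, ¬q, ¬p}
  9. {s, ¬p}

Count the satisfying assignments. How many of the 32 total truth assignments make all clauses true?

The models are:
  p=0 q=0 r=1 s=0 t=0
  p=0 q=0 r=1 s=0 t=1
  p=0 q=0 r=1 s=1 t=0
  p=0 q=1 r=1 s=0 t=0
  p=0 q=1 r=1 s=1 t=0
  p=1 q=0 r=1 s=1 t=0
That's 6 in total.

6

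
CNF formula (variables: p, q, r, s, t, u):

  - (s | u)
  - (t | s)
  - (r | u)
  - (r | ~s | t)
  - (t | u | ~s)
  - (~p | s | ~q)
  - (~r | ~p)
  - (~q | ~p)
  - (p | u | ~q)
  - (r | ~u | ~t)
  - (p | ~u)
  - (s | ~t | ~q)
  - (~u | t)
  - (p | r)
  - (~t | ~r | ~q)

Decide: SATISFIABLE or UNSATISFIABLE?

Pure literal: q appears only negated; assign q = False.
Try p = False.
  then u is forced to False.
  then s is forced to True.
  then r is forced to True.
  then t is forced to True.
So p = F, q = F, r = T, s = T, t = T, u = F is a satisfying assignment.

SATISFIABLE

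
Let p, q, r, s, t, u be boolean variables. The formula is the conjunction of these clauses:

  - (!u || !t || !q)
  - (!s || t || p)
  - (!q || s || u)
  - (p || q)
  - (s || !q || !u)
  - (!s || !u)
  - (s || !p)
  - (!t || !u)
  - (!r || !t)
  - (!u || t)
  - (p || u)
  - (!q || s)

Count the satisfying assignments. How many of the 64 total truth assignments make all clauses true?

6

The models are:
  p=1 q=0 r=0 s=1 t=0 u=0
  p=1 q=0 r=0 s=1 t=1 u=0
  p=1 q=0 r=1 s=1 t=0 u=0
  p=1 q=1 r=0 s=1 t=0 u=0
  p=1 q=1 r=0 s=1 t=1 u=0
  p=1 q=1 r=1 s=1 t=0 u=0
Count: 6.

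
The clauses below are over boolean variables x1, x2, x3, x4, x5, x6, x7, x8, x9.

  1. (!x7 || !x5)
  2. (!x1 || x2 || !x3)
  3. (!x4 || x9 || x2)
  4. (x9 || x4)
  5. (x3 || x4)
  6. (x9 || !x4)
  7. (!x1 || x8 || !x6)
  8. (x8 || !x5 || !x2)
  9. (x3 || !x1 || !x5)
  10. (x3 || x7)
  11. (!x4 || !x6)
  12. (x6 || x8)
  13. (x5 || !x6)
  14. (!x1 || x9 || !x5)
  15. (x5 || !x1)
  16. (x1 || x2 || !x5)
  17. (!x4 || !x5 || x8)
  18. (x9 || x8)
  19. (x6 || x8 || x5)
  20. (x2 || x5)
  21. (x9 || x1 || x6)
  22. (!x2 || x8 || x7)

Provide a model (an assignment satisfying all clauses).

x1=1, x2=1, x3=1, x4=0, x5=1, x6=0, x7=0, x8=1, x9=1

x8 occurs only positively in the remaining clauses — set x8 = True.
x9 occurs only positively in the remaining clauses — set x9 = True.
Try x1 = True.
  then x5 is forced to True.
  then x7 is forced to False.
  then x3 is forced to True.
  then x2 is forced to True.
For the remaining variables, x4 = False, x6 = False works.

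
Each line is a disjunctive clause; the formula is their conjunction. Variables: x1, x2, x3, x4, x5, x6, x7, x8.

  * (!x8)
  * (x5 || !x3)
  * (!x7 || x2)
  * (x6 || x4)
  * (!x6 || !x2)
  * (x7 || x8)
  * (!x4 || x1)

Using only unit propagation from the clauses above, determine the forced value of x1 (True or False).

True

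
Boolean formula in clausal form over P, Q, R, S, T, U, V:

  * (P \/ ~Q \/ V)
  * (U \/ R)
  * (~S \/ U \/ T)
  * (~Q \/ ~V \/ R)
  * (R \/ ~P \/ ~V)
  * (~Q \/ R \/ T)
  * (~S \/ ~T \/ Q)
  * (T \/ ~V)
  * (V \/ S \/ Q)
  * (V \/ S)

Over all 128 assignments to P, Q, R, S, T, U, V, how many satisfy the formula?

Case analysis on V and Q:
  V=1, Q=1: forces R=1; T=1; P, S, U free → 2^3 = 8.
  V=1, Q=0: 5 of the 32 assignments to (P,R,S,T,U) work.
  V=0, Q=1: remaining (P,R,S,T,U) ∈ {(1,0,1,1,1); (1,1,1,0,1); (1,1,1,1,0); (1,1,1,1,1)} — 4.
  V=0, Q=0: remaining (P,R,S,T,U) ∈ {(0,0,1,0,1); (0,1,1,0,1); (1,0,1,0,1); (1,1,1,0,1)} — 4.
Total: 8 + 5 + 4 + 4 = 21.

21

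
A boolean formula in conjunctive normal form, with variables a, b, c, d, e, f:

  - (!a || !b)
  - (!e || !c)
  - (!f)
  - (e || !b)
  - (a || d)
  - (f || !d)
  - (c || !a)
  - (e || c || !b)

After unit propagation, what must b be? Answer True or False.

(!f) stands alone — f = False.
In (f || !d), f is now false; !d must hold, so d = False.
From (a || d) and d = False: a = True.
From (!b || !a) and a = True: b = False.

False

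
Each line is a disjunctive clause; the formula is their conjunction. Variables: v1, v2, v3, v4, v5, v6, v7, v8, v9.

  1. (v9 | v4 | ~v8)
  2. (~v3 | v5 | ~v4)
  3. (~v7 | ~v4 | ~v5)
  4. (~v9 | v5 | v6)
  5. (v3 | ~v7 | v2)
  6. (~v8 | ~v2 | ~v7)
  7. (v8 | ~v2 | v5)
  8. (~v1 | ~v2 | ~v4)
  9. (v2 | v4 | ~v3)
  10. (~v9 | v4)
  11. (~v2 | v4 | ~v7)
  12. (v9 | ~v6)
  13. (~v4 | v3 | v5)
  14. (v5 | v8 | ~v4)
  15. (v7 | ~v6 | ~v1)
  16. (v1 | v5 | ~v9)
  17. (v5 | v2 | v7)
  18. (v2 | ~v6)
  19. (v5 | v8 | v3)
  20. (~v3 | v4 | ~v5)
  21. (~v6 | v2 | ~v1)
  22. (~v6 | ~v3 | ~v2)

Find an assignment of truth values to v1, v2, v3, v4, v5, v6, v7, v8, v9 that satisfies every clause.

v1=True  v2=False  v3=True  v4=True  v5=True  v6=False  v7=False  v8=False  v9=False

Check each clause:
  1. (v4 | v9 | ~v8) — ~v8 is true.
  2. (~v3 | v5 | ~v4) — v5 is true.
  3. (~v7 | ~v5 | ~v4) — ~v7 is true.
  4. (v5 | v6 | ~v9) — v5 is true.
  5. (~v7 | v2 | v3) — ~v7 is true.
  6. (~v2 | ~v8 | ~v7) — ~v8 is true.
  7. (v8 | v5 | ~v2) — v5 is true.
  8. (~v1 | ~v2 | ~v4) — ~v2 is true.
  9. (v4 | v2 | ~v3) — v4 is true.
  10. (~v9 | v4) — v4 is true.
  11. (~v7 | v4 | ~v2) — ~v7 is true.
  12. (v9 | ~v6) — ~v6 is true.
  13. (v5 | v3 | ~v4) — v3 is true.
  14. (v8 | ~v4 | v5) — v5 is true.
  15. (~v1 | ~v6 | v7) — ~v6 is true.
  16. (v1 | v5 | ~v9) — v1 is true.
  17. (v5 | v2 | v7) — v5 is true.
  18. (~v6 | v2) — ~v6 is true.
  19. (v8 | v3 | v5) — v3 is true.
  20. (v4 | ~v5 | ~v3) — v4 is true.
  21. (v2 | ~v1 | ~v6) — ~v6 is true.
  22. (~v2 | ~v6 | ~v3) — ~v6 is true.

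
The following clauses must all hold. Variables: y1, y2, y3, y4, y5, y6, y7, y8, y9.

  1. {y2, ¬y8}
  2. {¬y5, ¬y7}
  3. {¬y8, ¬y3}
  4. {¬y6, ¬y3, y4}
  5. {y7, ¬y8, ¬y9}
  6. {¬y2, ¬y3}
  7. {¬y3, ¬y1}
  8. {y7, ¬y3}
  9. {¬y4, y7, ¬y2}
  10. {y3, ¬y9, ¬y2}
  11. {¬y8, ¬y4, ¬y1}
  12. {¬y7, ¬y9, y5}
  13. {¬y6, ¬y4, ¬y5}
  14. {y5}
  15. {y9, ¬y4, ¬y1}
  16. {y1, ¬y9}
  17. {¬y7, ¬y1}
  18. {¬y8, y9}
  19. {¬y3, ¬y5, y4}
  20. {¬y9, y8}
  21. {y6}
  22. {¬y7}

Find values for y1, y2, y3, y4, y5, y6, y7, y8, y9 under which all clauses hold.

y1 = F, y2 = F, y3 = F, y4 = F, y5 = T, y6 = T, y7 = F, y8 = F, y9 = F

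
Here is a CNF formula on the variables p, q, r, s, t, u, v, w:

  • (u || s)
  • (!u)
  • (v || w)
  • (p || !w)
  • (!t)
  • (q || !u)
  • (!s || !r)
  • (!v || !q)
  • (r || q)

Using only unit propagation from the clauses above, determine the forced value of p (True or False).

True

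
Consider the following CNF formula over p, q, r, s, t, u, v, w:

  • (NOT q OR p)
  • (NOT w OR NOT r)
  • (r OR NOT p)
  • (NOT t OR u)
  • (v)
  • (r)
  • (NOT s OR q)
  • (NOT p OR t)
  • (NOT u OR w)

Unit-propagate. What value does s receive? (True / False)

Unit clause (v) sets v = True.
Unit clause (r) sets r = True.
From (NOT r OR NOT w) and r = True: w = False.
(w OR NOT u) with w = False leaves only NOT u, so u = False.
(u OR NOT t) with u = False leaves only NOT t, so t = False.
(t OR NOT p) with t = False leaves only NOT p, so p = False.
From (p OR NOT q) and p = False: q = False.
(NOT s OR q) with q = False leaves only NOT s, so s = False.

False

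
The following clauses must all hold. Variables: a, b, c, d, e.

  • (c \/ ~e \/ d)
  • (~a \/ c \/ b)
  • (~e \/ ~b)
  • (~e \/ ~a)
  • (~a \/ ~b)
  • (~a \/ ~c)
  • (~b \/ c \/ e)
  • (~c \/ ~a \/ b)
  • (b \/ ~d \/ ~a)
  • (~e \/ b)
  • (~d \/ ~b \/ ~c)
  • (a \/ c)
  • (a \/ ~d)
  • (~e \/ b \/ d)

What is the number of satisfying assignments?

Satisfying assignments:
  a=0 b=0 c=1 d=0 e=0
  a=0 b=1 c=1 d=0 e=0
Count: 2.

2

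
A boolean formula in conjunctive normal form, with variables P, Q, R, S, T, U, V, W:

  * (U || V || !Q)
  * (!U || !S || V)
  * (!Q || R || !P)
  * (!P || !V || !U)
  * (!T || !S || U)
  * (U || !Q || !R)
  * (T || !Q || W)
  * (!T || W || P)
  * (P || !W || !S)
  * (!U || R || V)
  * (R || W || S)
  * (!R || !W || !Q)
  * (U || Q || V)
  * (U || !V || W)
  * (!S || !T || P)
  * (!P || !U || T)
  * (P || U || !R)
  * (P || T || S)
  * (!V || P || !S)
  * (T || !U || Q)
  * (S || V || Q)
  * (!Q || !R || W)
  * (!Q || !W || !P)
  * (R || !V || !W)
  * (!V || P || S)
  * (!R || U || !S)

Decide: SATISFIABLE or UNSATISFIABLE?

SATISFIABLE

Branch on P: take P = True.
For the remaining variables, Q = False, R = True, S = False, T = True, U = False, V = True, W = True works.
So P=T  Q=F  R=T  S=F  T=T  U=F  V=T  W=T is a satisfying assignment.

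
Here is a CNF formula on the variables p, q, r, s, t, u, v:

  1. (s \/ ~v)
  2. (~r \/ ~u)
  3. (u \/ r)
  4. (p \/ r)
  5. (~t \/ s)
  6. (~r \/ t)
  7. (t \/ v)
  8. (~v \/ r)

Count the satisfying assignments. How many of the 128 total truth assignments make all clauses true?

10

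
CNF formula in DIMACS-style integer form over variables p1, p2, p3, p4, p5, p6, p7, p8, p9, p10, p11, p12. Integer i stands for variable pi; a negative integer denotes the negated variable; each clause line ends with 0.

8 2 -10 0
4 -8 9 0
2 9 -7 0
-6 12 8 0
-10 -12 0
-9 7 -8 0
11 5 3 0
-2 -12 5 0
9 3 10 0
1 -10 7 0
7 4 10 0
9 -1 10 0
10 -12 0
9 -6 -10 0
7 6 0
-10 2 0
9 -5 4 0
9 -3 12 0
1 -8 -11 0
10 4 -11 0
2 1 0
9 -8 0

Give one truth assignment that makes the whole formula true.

p1=True, p2=True, p3=True, p4=True, p5=False, p6=True, p7=True, p8=True, p9=True, p10=True, p11=True, p12=False

Pure literal: p4 appears only positively; assign p4 = True.
Try p1 = True.
Set p2 = True and propagate.
Try p3 = True.
The remaining clauses are satisfied by p5 = False, p6 = True, p7 = True, p8 = True, p9 = True, p10 = True, p11 = True, p12 = False.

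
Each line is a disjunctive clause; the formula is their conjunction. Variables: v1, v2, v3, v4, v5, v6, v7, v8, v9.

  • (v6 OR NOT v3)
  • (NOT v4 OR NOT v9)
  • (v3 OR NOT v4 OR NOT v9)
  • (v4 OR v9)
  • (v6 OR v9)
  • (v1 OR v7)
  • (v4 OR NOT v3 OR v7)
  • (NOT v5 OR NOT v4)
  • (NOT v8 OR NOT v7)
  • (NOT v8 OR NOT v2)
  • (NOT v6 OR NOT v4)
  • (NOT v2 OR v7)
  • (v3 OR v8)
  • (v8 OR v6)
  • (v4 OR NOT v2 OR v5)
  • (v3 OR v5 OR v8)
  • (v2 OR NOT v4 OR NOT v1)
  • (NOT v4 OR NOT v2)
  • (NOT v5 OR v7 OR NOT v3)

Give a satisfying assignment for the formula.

v1 = T, v2 = T, v3 = T, v4 = F, v5 = T, v6 = T, v7 = T, v8 = F, v9 = T

Branch on v1: take v1 = True.
Try v2 = True.
  then v8 is forced to False.
  then v7 is forced to True.
  then v3 is forced to True.
  then v6 is forced to True.
  then v4 is forced to False.
  then v9 is forced to True.
  then v5 is forced to True.
Every clause has at least one true literal under this assignment.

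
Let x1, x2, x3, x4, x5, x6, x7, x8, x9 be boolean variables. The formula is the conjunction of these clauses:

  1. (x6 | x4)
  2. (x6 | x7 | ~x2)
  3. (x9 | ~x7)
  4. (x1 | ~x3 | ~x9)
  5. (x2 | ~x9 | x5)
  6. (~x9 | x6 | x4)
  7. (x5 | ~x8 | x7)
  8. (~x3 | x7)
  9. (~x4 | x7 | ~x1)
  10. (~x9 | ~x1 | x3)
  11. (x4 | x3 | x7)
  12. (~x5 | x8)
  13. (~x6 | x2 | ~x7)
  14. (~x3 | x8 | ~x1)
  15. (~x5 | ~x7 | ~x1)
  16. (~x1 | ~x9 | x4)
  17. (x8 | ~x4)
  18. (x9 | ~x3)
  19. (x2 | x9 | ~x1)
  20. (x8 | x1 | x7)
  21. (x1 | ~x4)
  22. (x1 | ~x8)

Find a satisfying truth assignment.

Branch on x1: take x1 = True.
Branch on x2: take x2 = True.
For the remaining variables, x3 = True, x4 = True, x5 = False, x6 = True, x7 = True, x8 = True, x9 = True works.
Check each clause:
  1. (x6 | x4) — x4 is true.
  2. (x6 | x7 | ~x2) — x6 is true.
  3. (~x7 | x9) — x9 is true.
  4. (x1 | ~x9 | ~x3) — x1 is true.
  5. (x2 | ~x9 | x5) — x2 is true.
  6. (~x9 | x6 | x4) — x4 is true.
  7. (x7 | x5 | ~x8) — x7 is true.
  8. (x7 | ~x3) — x7 is true.
  9. (x7 | ~x4 | ~x1) — x7 is true.
  10. (~x1 | x3 | ~x9) — x3 is true.
  11. (x3 | x7 | x4) — x3 is true.
  12. (x8 | ~x5) — x8 is true.
  13. (~x7 | ~x6 | x2) — x2 is true.
  14. (x8 | ~x3 | ~x1) — x8 is true.
  15. (~x5 | ~x7 | ~x1) — ~x5 is true.
  16. (x4 | ~x9 | ~x1) — x4 is true.
  17. (x8 | ~x4) — x8 is true.
  18. (x9 | ~x3) — x9 is true.
  19. (~x1 | x9 | x2) — x9 is true.
  20. (x1 | x7 | x8) — x8 is true.
  21. (x1 | ~x4) — x1 is true.
  22. (x1 | ~x8) — x1 is true.

x1=True  x2=True  x3=True  x4=True  x5=False  x6=True  x7=True  x8=True  x9=True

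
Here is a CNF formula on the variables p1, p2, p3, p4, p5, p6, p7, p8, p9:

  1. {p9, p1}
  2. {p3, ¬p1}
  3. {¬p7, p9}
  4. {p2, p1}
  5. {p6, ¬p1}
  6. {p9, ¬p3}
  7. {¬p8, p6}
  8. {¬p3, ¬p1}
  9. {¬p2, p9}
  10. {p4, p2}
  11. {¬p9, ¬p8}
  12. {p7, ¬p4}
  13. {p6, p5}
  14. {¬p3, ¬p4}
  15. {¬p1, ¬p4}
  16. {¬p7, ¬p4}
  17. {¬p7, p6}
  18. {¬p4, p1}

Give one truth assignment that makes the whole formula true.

p5 occurs only positively in the remaining clauses — set p5 = True.
Pure literal: p8 appears only negated; assign p8 = False.
Try p1 = False.
  then p9 is forced to True.
  then p2 is forced to True.
  then p4 is forced to False.
Branch on p6: take p6 = False.
  then p7 is forced to False.
p3 is now unconstrained; take p3 = True.
Check each clause:
  1. {p9, p1} — p9 is true.
  2. {p3, ¬p1} — p3 is true.
  3. {p9, ¬p7} — ¬p7 is true.
  4. {p1, p2} — p2 is true.
  5. {¬p1, p6} — ¬p1 is true.
  6. {¬p3, p9} — p9 is true.
  7. {¬p8, p6} — ¬p8 is true.
  8. {¬p3, ¬p1} — ¬p1 is true.
  9. {¬p2, p9} — p9 is true.
  10. {p2, p4} — p2 is true.
  11. {¬p9, ¬p8} — ¬p8 is true.
  12. {p7, ¬p4} — ¬p4 is true.
  13. {p5, p6} — p5 is true.
  14. {¬p4, ¬p3} — ¬p4 is true.
  15. {¬p4, ¬p1} — ¬p4 is true.
  16. {¬p7, ¬p4} — ¬p7 is true.
  17. {¬p7, p6} — ¬p7 is true.
  18. {p1, ¬p4} — ¬p4 is true.

p1=F, p2=T, p3=T, p4=F, p5=T, p6=F, p7=F, p8=F, p9=T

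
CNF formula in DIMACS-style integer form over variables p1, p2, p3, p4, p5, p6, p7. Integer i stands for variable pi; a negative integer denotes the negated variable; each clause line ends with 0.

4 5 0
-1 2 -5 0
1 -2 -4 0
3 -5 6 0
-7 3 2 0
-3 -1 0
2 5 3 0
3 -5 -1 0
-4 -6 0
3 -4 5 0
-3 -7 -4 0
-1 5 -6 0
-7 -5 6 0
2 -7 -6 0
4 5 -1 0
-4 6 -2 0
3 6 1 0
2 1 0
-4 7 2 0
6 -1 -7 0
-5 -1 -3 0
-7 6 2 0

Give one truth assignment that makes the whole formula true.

p1=F, p2=T, p3=T, p4=F, p5=T, p6=T, p7=T

Branch on p1: take p1 = False.
  then p2 is forced to True.
  then p4 is forced to False.
  then p5 is forced to True.
For the remaining variables, p3 = True, p6 = True, p7 = True works.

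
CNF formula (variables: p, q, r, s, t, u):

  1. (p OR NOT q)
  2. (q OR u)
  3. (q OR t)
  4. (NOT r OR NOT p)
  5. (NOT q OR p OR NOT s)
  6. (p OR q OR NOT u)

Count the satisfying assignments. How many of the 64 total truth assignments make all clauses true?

10

Case analysis on q and p:
  q=T, p=T: forces r=F; s, t, u free → 2^3 = 8.
  q=T, p=F: a clause becomes empty — 0.
  q=F, p=T: remaining (r,s,t,u) ∈ {(F,F,T,T); (F,T,T,T)} — 2.
  q=F, p=F: a clause becomes empty — 0.
Total: 8 + 0 + 2 + 0 = 10.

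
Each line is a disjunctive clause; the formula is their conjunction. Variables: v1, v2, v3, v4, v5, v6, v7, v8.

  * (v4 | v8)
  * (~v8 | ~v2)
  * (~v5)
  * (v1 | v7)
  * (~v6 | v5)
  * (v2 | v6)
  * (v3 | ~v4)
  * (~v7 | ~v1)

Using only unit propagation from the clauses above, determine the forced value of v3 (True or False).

Unit clause (~v5) sets v5 = False.
From (~v6 | v5) and v5 = False: v6 = False.
From (v2 | v6) and v6 = False: v2 = True.
(~v8 | ~v2): since v2 = True, the clause reduces to (~v8). v8 = False.
In (v8 | v4), v8 is now false; v4 must hold, so v4 = True.
(~v4 | v3): since v4 = True, the clause reduces to (v3). v3 = True.

True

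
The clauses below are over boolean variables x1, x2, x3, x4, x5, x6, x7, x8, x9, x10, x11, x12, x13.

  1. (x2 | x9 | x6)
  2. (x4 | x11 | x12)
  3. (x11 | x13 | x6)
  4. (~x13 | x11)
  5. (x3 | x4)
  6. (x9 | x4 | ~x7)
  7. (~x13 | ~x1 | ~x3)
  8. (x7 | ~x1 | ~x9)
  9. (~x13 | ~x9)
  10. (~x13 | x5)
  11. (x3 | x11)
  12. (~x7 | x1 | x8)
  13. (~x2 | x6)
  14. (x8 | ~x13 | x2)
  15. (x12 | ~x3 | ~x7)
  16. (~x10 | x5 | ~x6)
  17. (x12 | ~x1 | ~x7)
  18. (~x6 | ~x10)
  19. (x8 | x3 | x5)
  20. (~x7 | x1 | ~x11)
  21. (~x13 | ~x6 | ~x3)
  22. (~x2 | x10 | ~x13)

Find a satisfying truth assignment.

x1=0, x2=0, x3=1, x4=1, x5=1, x6=0, x7=0, x8=1, x9=1, x10=1, x11=1, x12=0, x13=0

x4 occurs only positively in the remaining clauses — set x4 = True.
Pure literal: x5 appears only positively; assign x5 = True.
Branch on x1: take x1 = False.
Set x2 = False and propagate.
The remaining clauses are satisfied by x3 = True, x6 = False, x7 = False, x8 = True, x9 = True, x10 = True, x11 = True, x12 = False, x13 = False.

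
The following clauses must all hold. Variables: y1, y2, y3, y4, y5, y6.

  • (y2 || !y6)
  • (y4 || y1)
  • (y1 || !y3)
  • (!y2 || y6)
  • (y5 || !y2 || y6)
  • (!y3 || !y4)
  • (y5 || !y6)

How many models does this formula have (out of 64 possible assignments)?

12

Split on y6, then y2.
  y6=1, y2=1: remaining (y1,y3,y4,y5) ∈ {(0,0,1,1); (1,0,0,1); (1,0,1,1); (1,1,0,1)} — 4.
  y6=1, y2=0: a clause becomes empty — 0.
  y6=0, y2=1: a clause becomes empty — 0.
  y6=0, y2=0: y5 free; 4 ways for (y1,y3,y4) × 2^1 = 8.
Total: 4 + 0 + 0 + 8 = 12.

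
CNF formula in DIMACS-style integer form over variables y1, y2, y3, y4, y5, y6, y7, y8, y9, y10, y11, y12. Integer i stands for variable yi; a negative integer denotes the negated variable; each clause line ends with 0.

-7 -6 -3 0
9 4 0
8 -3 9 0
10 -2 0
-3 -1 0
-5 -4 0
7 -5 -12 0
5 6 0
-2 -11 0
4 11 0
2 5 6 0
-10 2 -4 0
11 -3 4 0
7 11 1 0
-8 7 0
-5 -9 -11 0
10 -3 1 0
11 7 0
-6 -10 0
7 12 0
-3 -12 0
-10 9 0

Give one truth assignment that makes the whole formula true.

y1 = F  y2 = F  y3 = F  y4 = T  y5 = F  y6 = T  y7 = T  y8 = F  y9 = T  y10 = F  y11 = T  y12 = T

Pure literal: y3 appears only negated; assign y3 = False.
Branch on y1: take y1 = False.
The remaining clauses are satisfied by y2 = False, y4 = True, y5 = False, y6 = True, y7 = True, y8 = False, y9 = True, y10 = False, y11 = True, y12 = True.
Every clause has at least one true literal under this assignment.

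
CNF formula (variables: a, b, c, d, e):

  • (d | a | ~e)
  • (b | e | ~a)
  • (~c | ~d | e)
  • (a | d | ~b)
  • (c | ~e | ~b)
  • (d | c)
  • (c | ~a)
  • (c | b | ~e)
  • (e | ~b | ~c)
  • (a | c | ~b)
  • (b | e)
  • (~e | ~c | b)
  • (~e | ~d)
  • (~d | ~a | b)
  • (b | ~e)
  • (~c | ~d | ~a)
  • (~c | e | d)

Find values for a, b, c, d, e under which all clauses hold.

a=True, b=True, c=True, d=False, e=True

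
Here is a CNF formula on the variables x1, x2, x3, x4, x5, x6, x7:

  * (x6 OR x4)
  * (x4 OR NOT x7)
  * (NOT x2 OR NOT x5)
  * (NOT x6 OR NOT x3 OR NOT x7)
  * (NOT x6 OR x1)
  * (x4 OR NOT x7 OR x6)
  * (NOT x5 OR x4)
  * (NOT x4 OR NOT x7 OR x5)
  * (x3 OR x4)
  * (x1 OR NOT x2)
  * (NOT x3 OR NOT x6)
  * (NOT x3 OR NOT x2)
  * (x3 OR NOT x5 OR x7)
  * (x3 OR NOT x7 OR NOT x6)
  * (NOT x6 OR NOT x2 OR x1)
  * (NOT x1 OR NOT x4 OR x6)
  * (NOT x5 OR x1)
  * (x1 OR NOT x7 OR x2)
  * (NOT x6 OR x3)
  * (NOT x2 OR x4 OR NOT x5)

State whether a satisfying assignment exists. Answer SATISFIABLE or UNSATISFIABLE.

Set x1 = False and propagate.
  then x6 is forced to False.
  then x4 is forced to True.
  then x2 is forced to False.
  then x5 is forced to False.
  then x7 is forced to False.
x3 is now unconstrained; take x3 = False.
So x1 = F  x2 = F  x3 = F  x4 = T  x5 = F  x6 = F  x7 = F is a satisfying assignment.

SATISFIABLE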